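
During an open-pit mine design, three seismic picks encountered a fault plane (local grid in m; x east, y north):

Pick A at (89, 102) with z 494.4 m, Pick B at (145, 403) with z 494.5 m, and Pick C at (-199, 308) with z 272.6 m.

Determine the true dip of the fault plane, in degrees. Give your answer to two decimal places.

34.66°

Two edge vectors: Pick A→Pick B = (56, 301, 0.1), Pick A→Pick C = (-288, 206, -221.8).
Normal n = (Pick A→Pick B) × (Pick A→Pick C) = (-66782.4, 12392, 98224).
So ∂z/∂x = −n_x/n_z = 0.67990 and ∂z/∂y = −n_y/n_z = −0.12616.
Gradient magnitude |∇z| = √(a² + b²) = √(0.46226 + 0.01592) = 0.69150.
True dip = arctan(0.69150) = 34.66°, dipping toward W (azimuth ≈ 281°).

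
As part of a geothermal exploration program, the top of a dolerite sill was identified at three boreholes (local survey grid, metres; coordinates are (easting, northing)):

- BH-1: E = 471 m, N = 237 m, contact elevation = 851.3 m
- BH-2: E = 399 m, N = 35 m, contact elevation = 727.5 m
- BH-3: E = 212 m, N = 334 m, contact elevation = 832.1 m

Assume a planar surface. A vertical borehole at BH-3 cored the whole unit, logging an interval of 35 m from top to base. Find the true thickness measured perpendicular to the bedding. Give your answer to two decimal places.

Let the plane be z = a·E + b·N + c.
BH-2−BH-1: −72a − 202b = −123.8;  BH-3−BH-1: −259a + 97b = −19.2.
Solving gives a = 0.26790, b = 0.51738.
|∇z| = √(a²+b²) = 0.58263, so dip δ = arctan(0.58263) = 30.23°.
True thickness = vertical thickness × cos δ = 35 × cos 30.23° = 30.24 m.

30.24 m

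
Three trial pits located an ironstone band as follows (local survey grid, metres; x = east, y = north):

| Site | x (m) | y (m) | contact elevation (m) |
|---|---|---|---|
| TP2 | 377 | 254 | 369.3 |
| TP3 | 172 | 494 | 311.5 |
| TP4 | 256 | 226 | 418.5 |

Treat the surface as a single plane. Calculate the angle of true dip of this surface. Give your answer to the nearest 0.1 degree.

29.8°

Let the plane be z = a·x + b·y + c.
TP3−TP2: −205a + 240b = −57.8;  TP4−TP2: −121a − 28b = 49.2.
Solving gives a = −0.29297, b = −0.49108.
Gradient magnitude |∇z| = √(a² + b²) = √(0.08583 + 0.24116) = 0.57183.
True dip = arctan(0.57183) = 29.8°, dipping toward NNE (azimuth ≈ 031°).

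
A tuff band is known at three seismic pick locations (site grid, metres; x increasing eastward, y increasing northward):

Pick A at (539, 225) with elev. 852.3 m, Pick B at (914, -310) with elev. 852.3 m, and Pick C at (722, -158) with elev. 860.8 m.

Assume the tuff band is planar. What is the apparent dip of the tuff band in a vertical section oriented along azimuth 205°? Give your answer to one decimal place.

6.0°

Two edge vectors: Pick A→Pick B = (375, -535, 0), Pick A→Pick C = (183, -383, 8.5).
Normal n = (Pick A→Pick B) × (Pick A→Pick C) = (-4547.5, -3187.5, -45720).
So ∂z/∂x = −n_x/n_z = −0.09946 and ∂z/∂y = −n_y/n_z = −0.06972.
Unit vector along 205° is (sin 205°, cos 205°) = (-0.4226, -0.9063).
Slope in that direction = a·(-0.4226) + b·(-0.9063) = 0.10522.
Apparent dip = arctan|0.10522| = 6.0° (true dip is 6.9°, so apparent ≤ true as expected).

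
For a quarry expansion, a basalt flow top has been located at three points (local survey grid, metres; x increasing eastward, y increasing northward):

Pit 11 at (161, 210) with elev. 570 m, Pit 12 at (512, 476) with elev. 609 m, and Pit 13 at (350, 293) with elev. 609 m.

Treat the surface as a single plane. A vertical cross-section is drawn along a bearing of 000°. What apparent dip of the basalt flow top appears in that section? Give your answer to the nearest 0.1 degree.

Let the plane be z = a·x + b·y + c.
Pit 12−Pit 11: 351a + 266b = 39;  Pit 13−Pit 11: 189a + 83b = 39.
Solving gives a = 0.33759, b = −0.29885.
Unit vector along 000° is (sin 0°, cos 0°) = (0.0000, 1.0000).
Slope in that direction = a·(0.0000) + b·(1.0000) = −0.29885.
Apparent dip = arctan|0.29885| = 16.6° (true dip is 24.3°, so apparent ≤ true as expected).

16.6°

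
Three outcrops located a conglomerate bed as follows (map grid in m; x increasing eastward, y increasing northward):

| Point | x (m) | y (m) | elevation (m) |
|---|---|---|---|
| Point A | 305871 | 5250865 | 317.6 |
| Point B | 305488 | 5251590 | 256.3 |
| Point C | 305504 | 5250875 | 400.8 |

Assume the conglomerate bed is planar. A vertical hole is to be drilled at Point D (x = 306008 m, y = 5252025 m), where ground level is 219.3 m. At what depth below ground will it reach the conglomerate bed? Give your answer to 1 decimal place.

Two edge vectors: Point A→Point B = (-383, 725, -61.3), Point A→Point C = (-367, 10, 83.2).
Normal n = (Point A→Point B) × (Point A→Point C) = (60933, 54362.7, 262245).
So ∂z/∂x = −n_x/n_z = −0.232351427 and ∂z/∂y = −n_y/n_z = −0.207297375.
Intercept c from Point A: 317.6 + 71069.56 + 1088490.53 = 1159877.69.
At (306008, 5252025): z_contact = −71101.40 − 1088730.99 + 1159877.69 = 45.30 m.
Depth below ground = 219.3 − 45.30 = 174.0 m.

174.0 m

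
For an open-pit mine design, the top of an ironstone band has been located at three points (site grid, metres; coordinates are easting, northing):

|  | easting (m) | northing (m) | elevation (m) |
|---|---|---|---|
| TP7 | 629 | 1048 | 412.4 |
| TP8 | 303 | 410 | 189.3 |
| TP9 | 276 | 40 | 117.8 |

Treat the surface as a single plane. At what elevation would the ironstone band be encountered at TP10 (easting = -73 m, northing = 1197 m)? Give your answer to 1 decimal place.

Let the plane be z = a·easting + b·northing + c.
TP8−TP7: −326a − 638b = −223.1;  TP9−TP7: −353a − 1008b = −294.6.
Solving gives a = 0.357177, b = 0.167179.
Then c = 412.4 − a·629 − b·1048 = 12.53.
At (-73, 1197): z = −26.1 + 200.1 + 12.53 = 186.6 m.

186.6 m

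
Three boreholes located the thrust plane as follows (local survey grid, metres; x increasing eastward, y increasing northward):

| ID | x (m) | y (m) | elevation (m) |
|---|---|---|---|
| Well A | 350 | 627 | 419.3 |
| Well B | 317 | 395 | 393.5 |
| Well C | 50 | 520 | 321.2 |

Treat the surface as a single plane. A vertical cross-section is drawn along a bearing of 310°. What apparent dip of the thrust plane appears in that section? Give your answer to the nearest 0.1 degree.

10.7°

Two edge vectors: Well A→Well B = (-33, -232, -25.8), Well A→Well C = (-300, -107, -98.1).
Normal n = (Well A→Well B) × (Well A→Well C) = (19998.6, 4502.7, -66069).
So ∂z/∂x = −n_x/n_z = 0.30269 and ∂z/∂y = −n_y/n_z = 0.06815.
Unit vector along 310° is (sin 310°, cos 310°) = (-0.7660, 0.6428).
Slope in that direction = a·(-0.7660) + b·(0.6428) = −0.18807.
Apparent dip = arctan|0.18807| = 10.7° (true dip is 17.2°, so apparent ≤ true as expected).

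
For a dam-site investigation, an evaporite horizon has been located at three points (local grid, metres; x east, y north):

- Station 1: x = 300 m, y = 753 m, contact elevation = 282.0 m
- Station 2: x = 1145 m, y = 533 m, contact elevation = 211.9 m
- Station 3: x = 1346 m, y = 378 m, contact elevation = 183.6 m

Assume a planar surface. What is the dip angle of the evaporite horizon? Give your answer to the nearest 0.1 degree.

Let the plane be z = a·x + b·y + c.
Station 2−Station 1: 845a − 220b = −70.1;  Station 3−Station 1: 1046a − 375b = −98.4.
Solving gives a = −0.05348, b = 0.11323.
Gradient magnitude |∇z| = √(a² + b²) = √(0.00286 + 0.01282) = 0.12522.
True dip = arctan(0.12522) = 7.1°, dipping toward SSE (azimuth ≈ 155°).

7.1°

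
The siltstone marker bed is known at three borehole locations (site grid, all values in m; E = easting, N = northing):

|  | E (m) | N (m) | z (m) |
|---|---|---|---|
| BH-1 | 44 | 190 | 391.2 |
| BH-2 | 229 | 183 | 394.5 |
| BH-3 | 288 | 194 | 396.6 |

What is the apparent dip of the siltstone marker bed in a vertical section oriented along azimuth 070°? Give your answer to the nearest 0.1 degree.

2.7°

Two edge vectors: BH-1→BH-2 = (185, -7, 3.3), BH-1→BH-3 = (244, 4, 5.4).
Normal n = (BH-1→BH-2) × (BH-1→BH-3) = (-51, -193.8, 2448).
So ∂z/∂E = −n_x/n_z = 0.02083 and ∂z/∂N = −n_y/n_z = 0.07917.
Unit vector along 070° is (sin 70°, cos 70°) = (0.9397, 0.3420).
Slope in that direction = a·(0.9397) + b·(0.3420) = 0.04665.
Apparent dip = arctan|0.04665| = 2.7° (true dip is 4.7°, so apparent ≤ true as expected).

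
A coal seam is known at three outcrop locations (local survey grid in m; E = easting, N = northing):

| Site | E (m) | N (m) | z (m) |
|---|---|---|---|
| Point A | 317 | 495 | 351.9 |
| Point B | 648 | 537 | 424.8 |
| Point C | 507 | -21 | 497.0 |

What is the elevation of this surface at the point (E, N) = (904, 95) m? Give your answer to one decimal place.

571.9 m

Let the plane be z = a·E + b·N + c.
Point B−Point A: 331a + 42b = 72.9;  Point C−Point A: 190a − 516b = 145.1.
Solving gives a = 0.24450, b = −0.19117.
Then c = 351.9 − a·317 − b·495 = 369.02.
At (904, 95): z = 221.0 − 18.2 + 369.02 = 571.9 m.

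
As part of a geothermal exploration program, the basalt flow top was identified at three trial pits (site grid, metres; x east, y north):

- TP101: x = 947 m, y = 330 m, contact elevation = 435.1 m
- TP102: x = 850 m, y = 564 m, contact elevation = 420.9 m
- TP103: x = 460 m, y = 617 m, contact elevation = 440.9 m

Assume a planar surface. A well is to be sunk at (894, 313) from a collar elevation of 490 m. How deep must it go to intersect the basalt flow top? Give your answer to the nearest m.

50 m

Let the plane be z = a·x + b·y + c.
TP102−TP101: −97a + 234b = −14.2;  TP103−TP101: −487a + 287b = 5.8.
Solving gives a = −0.06308, b = −0.08683.
Then c = 435.1 − a·947 − b·330 = 523.49.
At (894, 313): z_contact = −56.4 − 27.2 + 523.49 = 439.9 m.
Depth below ground = 490 − 439.9 = 50 m.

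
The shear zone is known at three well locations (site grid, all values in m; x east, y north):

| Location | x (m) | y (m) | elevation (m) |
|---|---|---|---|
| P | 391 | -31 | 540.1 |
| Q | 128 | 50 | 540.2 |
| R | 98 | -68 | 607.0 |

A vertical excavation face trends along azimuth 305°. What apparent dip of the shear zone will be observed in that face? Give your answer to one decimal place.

Two edge vectors: P→Q = (-263, 81, 0.1), P→R = (-293, -37, 66.9).
Normal n = (P→Q) × (P→R) = (5422.6, 17565.4, 33464).
So ∂z/∂x = −n_x/n_z = −0.16204 and ∂z/∂y = −n_y/n_z = −0.52490.
Unit vector along 305° is (sin 305°, cos 305°) = (-0.8192, 0.5736).
Slope in that direction = a·(-0.8192) + b·(0.5736) = −0.16834.
Apparent dip = arctan|0.16834| = 9.6° (true dip is 28.8°, so apparent ≤ true as expected).

9.6°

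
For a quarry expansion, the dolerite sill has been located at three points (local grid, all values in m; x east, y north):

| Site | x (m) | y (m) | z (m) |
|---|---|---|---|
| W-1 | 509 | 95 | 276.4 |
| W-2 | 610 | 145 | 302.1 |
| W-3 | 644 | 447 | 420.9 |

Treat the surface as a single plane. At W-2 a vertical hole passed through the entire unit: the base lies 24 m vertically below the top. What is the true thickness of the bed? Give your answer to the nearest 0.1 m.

22.3 m

Let the plane be z = a·x + b·y + c.
W-2−W-1: 101a + 50b = 25.7;  W-3−W-1: 135a + 352b = 144.5.
Solving gives a = 0.06324, b = 0.38626.
|∇z| = √(a²+b²) = 0.39140, so dip δ = arctan(0.39140) = 21.38°.
True thickness = vertical thickness × cos δ = 24 × cos 21.38° = 22.3 m.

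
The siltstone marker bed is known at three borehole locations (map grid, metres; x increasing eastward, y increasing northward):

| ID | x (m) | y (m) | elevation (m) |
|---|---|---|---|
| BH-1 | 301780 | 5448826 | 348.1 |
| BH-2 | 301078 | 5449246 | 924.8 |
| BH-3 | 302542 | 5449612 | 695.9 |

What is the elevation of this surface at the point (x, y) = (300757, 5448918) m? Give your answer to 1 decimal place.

780.7 m

Let the plane be z = a·x + b·y + c.
BH-2−BH-1: −702a + 420b = 576.7;  BH-3−BH-1: 762a + 786b = 347.8.
Solving gives a = −0.352381247, b = 0.784115153.
Then c = 348.1 − a·301780 − b·5448826 = −4165817.32.
At (300757, 5448918): z = −105981.1 + 4272579.2 − 4165817.32 = 780.7 m.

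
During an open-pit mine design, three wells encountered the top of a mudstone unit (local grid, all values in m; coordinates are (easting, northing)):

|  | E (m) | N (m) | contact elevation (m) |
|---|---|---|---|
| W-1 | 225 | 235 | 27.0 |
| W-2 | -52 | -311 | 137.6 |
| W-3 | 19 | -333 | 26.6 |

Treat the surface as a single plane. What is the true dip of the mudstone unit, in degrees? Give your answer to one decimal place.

Let the plane be z = a·E + b·N + c.
W-2−W-1: −277a − 546b = 110.6;  W-3−W-1: −206a − 568b = −0.4.
Solving gives a = −1.40524, b = 0.51035.
Gradient magnitude |∇z| = √(a² + b²) = √(1.97471 + 0.26046) = 1.49505.
True dip = arctan(1.49505) = 56.2°, dipping toward ESE (azimuth ≈ 110°).

56.2°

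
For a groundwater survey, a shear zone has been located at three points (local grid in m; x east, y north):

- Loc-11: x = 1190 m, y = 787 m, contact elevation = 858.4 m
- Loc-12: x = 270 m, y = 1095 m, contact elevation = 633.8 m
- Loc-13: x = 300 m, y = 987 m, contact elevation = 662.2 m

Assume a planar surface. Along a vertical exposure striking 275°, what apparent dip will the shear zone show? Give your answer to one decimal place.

Two edge vectors: Loc-11→Loc-12 = (-920, 308, -224.6), Loc-11→Loc-13 = (-890, 200, -196.2).
Normal n = (Loc-11→Loc-12) × (Loc-11→Loc-13) = (-15509.6, 19390, 90120).
So ∂z/∂x = −n_x/n_z = 0.17210 and ∂z/∂y = −n_y/n_z = −0.21516.
Unit vector along 275° is (sin 275°, cos 275°) = (-0.9962, 0.0872).
Slope in that direction = a·(-0.9962) + b·(0.0872) = −0.19020.
Apparent dip = arctan|0.19020| = 10.8° (true dip is 15.4°, so apparent ≤ true as expected).

10.8°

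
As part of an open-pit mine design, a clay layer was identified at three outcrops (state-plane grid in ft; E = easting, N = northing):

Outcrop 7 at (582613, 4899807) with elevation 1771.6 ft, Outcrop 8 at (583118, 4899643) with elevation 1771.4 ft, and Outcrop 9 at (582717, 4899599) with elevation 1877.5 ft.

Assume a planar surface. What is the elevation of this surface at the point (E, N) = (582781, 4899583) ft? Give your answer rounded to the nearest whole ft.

1875 ft

Let the plane be z = a·E + b·N + c.
Outcrop 8−Outcrop 7: 505a − 164b = −0.2;  Outcrop 9−Outcrop 7: 104a − 208b = 105.9.
Solving gives a = −0.19786779, b = −0.60806851.
Then c = 1771.6 − a·582613 − b·4899807 = 3096470.30.
At (582781, 4899583): z = −115313.6 − 2979282.1 + 3096470.30 = 1874.6 ft.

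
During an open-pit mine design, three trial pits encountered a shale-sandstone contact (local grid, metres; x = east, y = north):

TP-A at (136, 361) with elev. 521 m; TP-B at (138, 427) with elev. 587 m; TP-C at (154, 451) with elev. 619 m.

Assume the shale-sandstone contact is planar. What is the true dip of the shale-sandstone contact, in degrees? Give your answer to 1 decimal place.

Let the plane be z = a·x + b·y + c.
TP-B−TP-A: 2a + 66b = 66;  TP-C−TP-A: 18a + 90b = 98.
Solving gives a = 0.52381, b = 0.98413.
Gradient magnitude |∇z| = √(a² + b²) = √(0.27438 + 0.96851) = 1.11485.
True dip = arctan(1.11485) = 48.1°, dipping toward SSW (azimuth ≈ 208°).

48.1°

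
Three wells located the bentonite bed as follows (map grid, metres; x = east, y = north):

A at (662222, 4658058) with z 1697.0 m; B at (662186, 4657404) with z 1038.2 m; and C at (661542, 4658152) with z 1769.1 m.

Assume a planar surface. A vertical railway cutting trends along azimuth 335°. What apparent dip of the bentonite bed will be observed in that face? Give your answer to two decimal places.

41.90°

Let the plane be z = a·x + b·y + c.
B−A: −36a − 654b = −658.8;  C−A: −680a + 94b = 72.1.
Solving gives a = 0.03297, b = 1.00552.
Unit vector along 335° is (sin 335°, cos 335°) = (-0.4226, 0.9063).
Slope in that direction = a·(-0.4226) + b·(0.9063) = 0.89738.
Apparent dip = arctan|0.89738| = 41.90° (true dip is 45.2°, so apparent ≤ true as expected).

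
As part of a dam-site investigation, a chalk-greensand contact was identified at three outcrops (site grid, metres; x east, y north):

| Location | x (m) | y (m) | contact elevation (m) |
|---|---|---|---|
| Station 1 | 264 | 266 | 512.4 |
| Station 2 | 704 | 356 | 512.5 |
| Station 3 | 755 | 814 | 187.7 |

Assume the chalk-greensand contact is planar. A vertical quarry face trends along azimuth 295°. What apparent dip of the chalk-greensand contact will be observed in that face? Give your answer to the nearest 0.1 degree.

23.8°

Two edge vectors: Station 1→Station 2 = (440, 90, 0.1), Station 1→Station 3 = (491, 548, -324.7).
Normal n = (Station 1→Station 2) × (Station 1→Station 3) = (-29277.8, 142917.1, 196930).
So ∂z/∂x = −n_x/n_z = 0.14867 and ∂z/∂y = −n_y/n_z = −0.72573.
Unit vector along 295° is (sin 295°, cos 295°) = (-0.9063, 0.4226).
Slope in that direction = a·(-0.9063) + b·(0.4226) = −0.44145.
Apparent dip = arctan|0.44145| = 23.8° (true dip is 36.5°, so apparent ≤ true as expected).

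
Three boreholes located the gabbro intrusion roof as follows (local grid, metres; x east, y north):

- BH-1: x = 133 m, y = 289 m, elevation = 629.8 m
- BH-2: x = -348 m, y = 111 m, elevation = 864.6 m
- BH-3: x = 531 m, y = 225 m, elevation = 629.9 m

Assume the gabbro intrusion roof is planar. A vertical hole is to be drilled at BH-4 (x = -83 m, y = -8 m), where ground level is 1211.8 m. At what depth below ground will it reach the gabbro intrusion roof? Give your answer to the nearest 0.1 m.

Let the plane be z = a·x + b·y + c.
BH-2−BH-1: −481a − 178b = 234.8;  BH-3−BH-1: 398a − 64b = 0.1.
Solving gives a = −0.14769, b = −0.92001.
Then c = 629.8 − a·133 − b·289 = 915.32.
At (-83, -8): z_contact = 12.26 + 7.36 + 915.32 = 934.94 m.
Depth below ground = 1211.8 − 934.94 = 276.9 m.

276.9 m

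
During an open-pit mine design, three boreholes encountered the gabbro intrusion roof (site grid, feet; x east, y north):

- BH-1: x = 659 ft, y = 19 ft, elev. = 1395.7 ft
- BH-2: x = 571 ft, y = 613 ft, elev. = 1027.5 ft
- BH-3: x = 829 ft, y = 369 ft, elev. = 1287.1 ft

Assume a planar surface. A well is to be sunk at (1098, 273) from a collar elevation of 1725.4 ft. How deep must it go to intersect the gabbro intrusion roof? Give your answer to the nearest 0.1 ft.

Two edge vectors: BH-1→BH-2 = (-88, 594, -368.2), BH-1→BH-3 = (170, 350, -108.6).
Normal n = (BH-1→BH-2) × (BH-1→BH-3) = (64361.6, -72150.8, -131780).
So ∂z/∂x = −n_x/n_z = 0.488402 and ∂z/∂y = −n_y/n_z = −0.547509.
Intercept c from BH-1: 1395.7 − 321.86 + 10.40 = 1084.25.
At (1098, 273): z_contact = 536.27 − 149.47 + 1084.25 = 1471.04 ft.
Depth below ground = 1725.4 − 1471.04 = 254.4 ft.

254.4 ft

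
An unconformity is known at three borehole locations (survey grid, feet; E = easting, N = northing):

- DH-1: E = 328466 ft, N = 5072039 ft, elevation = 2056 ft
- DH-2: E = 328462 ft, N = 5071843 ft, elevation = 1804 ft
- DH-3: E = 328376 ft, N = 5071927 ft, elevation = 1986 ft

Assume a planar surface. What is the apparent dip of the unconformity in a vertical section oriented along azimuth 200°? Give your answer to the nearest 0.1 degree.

Let the plane be z = a·E + b·N + c.
DH-2−DH-1: −4a − 196b = −252;  DH-3−DH-1: −90a − 112b = −70.
Solving gives a = −0.84365, b = 1.30293.
Unit vector along 200° is (sin 200°, cos 200°) = (-0.3420, -0.9397).
Slope in that direction = a·(-0.3420) + b·(-0.9397) = −0.93581.
Apparent dip = arctan|0.93581| = 43.1° (true dip is 57.2°, so apparent ≤ true as expected).

43.1°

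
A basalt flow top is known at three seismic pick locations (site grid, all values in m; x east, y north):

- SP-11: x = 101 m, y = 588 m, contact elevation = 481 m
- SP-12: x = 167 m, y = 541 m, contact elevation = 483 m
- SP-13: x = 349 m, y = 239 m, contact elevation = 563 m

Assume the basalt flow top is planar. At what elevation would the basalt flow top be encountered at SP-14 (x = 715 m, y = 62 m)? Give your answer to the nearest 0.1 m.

Let the plane be z = a·x + b·y + c.
SP-12−SP-11: 66a − 47b = 2;  SP-13−SP-11: 248a − 349b = 82.
Solving gives a = −0.27738, b = −0.43206.
Then c = 481 − a·101 − b·588 = 763.07.
At (715, 62): z = −198.3 − 26.8 + 763.07 = 538.0 m.

538.0 m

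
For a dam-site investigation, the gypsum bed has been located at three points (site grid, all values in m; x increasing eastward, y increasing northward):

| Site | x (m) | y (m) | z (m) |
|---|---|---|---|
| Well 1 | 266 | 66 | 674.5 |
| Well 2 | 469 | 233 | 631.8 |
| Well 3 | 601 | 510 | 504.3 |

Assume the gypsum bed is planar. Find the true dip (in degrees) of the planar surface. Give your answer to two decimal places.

Two edge vectors: Well 1→Well 2 = (203, 167, -42.7), Well 1→Well 3 = (335, 444, -170.2).
Normal n = (Well 1→Well 2) × (Well 1→Well 3) = (-9464.6, 20246.1, 34187).
So ∂z/∂x = −n_x/n_z = 0.27685 and ∂z/∂y = −n_y/n_z = −0.59222.
Gradient magnitude |∇z| = √(a² + b²) = √(0.07664 + 0.35072) = 0.65373.
True dip = arctan(0.65373) = 33.17°, dipping toward NNW (azimuth ≈ 335°).

33.17°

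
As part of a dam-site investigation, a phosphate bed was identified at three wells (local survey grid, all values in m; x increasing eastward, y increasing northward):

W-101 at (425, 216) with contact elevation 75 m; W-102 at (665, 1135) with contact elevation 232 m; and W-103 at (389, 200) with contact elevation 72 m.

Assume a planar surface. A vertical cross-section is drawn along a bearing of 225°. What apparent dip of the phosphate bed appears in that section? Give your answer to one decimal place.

7.1°

Let the plane be z = a·x + b·y + c.
W-102−W-101: 240a + 919b = 157;  W-103−W-101: −36a − 16b = −3.
Solving gives a = 0.00838, b = 0.16865.
Unit vector along 225° is (sin 225°, cos 225°) = (-0.7071, -0.7071).
Slope in that direction = a·(-0.7071) + b·(-0.7071) = −0.12518.
Apparent dip = arctan|0.12518| = 7.1° (true dip is 9.6°, so apparent ≤ true as expected).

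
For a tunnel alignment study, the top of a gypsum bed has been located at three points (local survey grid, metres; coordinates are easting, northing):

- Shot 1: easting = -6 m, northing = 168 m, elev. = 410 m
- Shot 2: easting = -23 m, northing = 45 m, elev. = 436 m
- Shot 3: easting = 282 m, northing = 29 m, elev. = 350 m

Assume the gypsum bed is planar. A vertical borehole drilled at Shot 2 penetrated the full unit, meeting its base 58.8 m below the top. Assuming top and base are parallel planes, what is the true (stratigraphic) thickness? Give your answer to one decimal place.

Let the plane be z = a·easting + b·northing + c.
Shot 2−Shot 1: −17a − 123b = 26;  Shot 3−Shot 1: 288a − 139b = −60.
Solving gives a = −0.29095, b = −0.17117.
|∇z| = √(a²+b²) = 0.33756, so dip δ = arctan(0.33756) = 18.65°.
True thickness = vertical thickness × cos δ = 58.8 × cos 18.65° = 55.7 m.

55.7 m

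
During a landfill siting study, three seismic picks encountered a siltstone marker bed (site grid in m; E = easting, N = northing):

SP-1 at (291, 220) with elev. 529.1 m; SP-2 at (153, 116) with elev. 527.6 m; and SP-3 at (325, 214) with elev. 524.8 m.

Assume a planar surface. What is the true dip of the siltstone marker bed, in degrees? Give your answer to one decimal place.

10.1°

Two edge vectors: SP-1→SP-2 = (-138, -104, -1.5), SP-1→SP-3 = (34, -6, -4.3).
Normal n = (SP-1→SP-2) × (SP-1→SP-3) = (438.2, -644.4, 4364).
So ∂z/∂E = −n_x/n_z = −0.10041 and ∂z/∂N = −n_y/n_z = 0.14766.
Gradient magnitude |∇z| = √(a² + b²) = √(0.01008 + 0.02180) = 0.17857.
True dip = arctan(0.17857) = 10.1°, dipping toward SE (azimuth ≈ 146°).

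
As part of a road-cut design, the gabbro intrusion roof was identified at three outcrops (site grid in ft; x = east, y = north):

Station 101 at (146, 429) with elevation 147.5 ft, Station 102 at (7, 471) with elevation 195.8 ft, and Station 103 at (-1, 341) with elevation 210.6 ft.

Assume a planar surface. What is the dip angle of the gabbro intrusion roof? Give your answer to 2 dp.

Let the plane be z = a·x + b·y + c.
Station 102−Station 101: −139a + 42b = 48.3;  Station 103−Station 101: −147a − 88b = 63.1.
Solving gives a = −0.37491, b = −0.09077.
Gradient magnitude |∇z| = √(a² + b²) = √(0.14056 + 0.00824) = 0.38574.
True dip = arctan(0.38574) = 21.09°, dipping toward ENE (azimuth ≈ 076°).

21.09°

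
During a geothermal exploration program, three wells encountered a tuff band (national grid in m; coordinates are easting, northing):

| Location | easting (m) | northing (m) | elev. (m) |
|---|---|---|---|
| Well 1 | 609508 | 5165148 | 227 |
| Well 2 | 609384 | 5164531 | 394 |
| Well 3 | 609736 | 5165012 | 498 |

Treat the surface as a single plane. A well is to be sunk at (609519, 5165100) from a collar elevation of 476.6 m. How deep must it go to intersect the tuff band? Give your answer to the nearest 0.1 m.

217.7 m

Two edge vectors: Well 1→Well 2 = (-124, -617, 167), Well 1→Well 3 = (228, -136, 271).
Normal n = (Well 1→Well 2) × (Well 1→Well 3) = (-144495, 71680, 157540).
So ∂z/∂easting = −n_x/n_z = 0.917195633 and ∂z/∂northing = −n_y/n_z = −0.454995557.
Intercept c from Well 1: 227 − 559038.08 + 2350119.39 = 1791308.31.
At (609519, 5165100): z_contact = 559048.16 − 2350097.55 + 1791308.31 = 258.93 m.
Depth below ground = 476.6 − 258.93 = 217.7 m.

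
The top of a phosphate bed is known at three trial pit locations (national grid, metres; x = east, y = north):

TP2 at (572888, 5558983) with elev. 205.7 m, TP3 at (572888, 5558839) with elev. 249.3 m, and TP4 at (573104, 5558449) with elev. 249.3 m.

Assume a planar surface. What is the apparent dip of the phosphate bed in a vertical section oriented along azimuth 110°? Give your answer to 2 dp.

22.30°

Two edge vectors: TP2→TP3 = (0, -144, 43.6), TP2→TP4 = (216, -534, 43.6).
Normal n = (TP2→TP3) × (TP2→TP4) = (17004, 9417.6, 31104).
So ∂z/∂x = −n_x/n_z = −0.54668 and ∂z/∂y = −n_y/n_z = −0.30278.
Unit vector along 110° is (sin 110°, cos 110°) = (0.9397, -0.3420).
Slope in that direction = a·(0.9397) + b·(-0.3420) = −0.41016.
Apparent dip = arctan|0.41016| = 22.30° (true dip is 32.0°, so apparent ≤ true as expected).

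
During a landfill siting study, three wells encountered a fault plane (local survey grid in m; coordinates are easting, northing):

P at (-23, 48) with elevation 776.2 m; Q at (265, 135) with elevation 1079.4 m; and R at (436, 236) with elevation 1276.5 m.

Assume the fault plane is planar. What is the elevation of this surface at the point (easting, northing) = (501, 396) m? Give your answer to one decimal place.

Two edge vectors: P→Q = (288, 87, 303.2), P→R = (459, 188, 500.3).
Normal n = (P→Q) × (P→R) = (-13475.5, -4917.6, 14211).
So ∂z/∂easting = −n_x/n_z = 0.94824 and ∂z/∂northing = −n_y/n_z = 0.34604.
Intercept c from P: 776.2 + 21.81 − 16.61 = 781.40.
At (501, 396): z = 475.1 + 137.0 + 781.40 = 1393.5 m.

1393.5 m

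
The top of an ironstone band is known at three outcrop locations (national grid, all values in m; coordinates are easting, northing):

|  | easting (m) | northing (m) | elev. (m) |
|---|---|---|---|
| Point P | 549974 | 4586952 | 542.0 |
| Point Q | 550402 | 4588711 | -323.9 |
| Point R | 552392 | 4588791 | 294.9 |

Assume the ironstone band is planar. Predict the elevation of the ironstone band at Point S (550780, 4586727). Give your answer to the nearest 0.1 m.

Let the plane be z = a·easting + b·northing + c.
Point Q−Point P: 428a + 1759b = −865.9;  Point R−Point P: 2418a + 1839b = −247.1.
Solving gives a = 0.334011661, b = −0.573540074.
Then c = 542 − a·549974 − b·4586952 = 2447645.06.
At (550780, 4586727): z = 183966.9 − 2630671.7 + 2447645.06 = 940.3 m.

940.3 m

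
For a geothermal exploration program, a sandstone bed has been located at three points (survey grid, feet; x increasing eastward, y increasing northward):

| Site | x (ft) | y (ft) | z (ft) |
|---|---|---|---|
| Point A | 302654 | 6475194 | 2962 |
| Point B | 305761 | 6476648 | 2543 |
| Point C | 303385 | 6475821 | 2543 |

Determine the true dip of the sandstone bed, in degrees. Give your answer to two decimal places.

49.98°

Two edge vectors: Point A→Point B = (3107, 1454, -419), Point A→Point C = (731, 627, -419).
Normal n = (Point A→Point B) × (Point A→Point C) = (-346513, 995544, 885215).
So ∂z/∂x = −n_x/n_z = 0.39145 and ∂z/∂y = −n_y/n_z = −1.12464.
Gradient magnitude |∇z| = √(a² + b²) = √(0.15323 + 1.26480) = 1.19081.
True dip = arctan(1.19081) = 49.98°, dipping toward NNW (azimuth ≈ 341°).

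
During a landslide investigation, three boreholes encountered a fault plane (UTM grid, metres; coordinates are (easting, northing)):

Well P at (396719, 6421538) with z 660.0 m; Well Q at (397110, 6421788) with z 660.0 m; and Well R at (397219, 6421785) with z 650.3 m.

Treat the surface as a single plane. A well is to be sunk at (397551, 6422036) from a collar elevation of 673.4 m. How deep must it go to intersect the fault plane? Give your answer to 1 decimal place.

Two edge vectors: Well P→Well Q = (391, 250, 0), Well P→Well R = (500, 247, -9.7).
Normal n = (Well P→Well Q) × (Well P→Well R) = (-2425, 3792.7, -28423).
So ∂z/∂E = −n_x/n_z = −0.085318228 and ∂z/∂N = −n_y/n_z = 0.133437709.
Intercept c from Well P: 660 + 33847.36 − 856875.32 = −822367.96.
At (397551, 6422036): z_contact = −33918.35 + 856941.77 − 822367.96 = 655.47 m.
Depth below ground = 673.4 − 655.47 = 17.9 m.

17.9 m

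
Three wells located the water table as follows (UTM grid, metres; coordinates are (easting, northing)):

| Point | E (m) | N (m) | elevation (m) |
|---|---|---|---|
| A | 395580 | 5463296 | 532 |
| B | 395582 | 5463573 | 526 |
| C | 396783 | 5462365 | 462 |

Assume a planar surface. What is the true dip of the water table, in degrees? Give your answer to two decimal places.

Let the plane be z = a·E + b·N + c.
B−A: 2a + 277b = −6;  C−A: 1203a − 931b = −70.
Solving gives a = −0.07453, b = −0.02112.
Gradient magnitude |∇z| = √(a² + b²) = √(0.00556 + 0.00045) = 0.07747.
True dip = arctan(0.07747) = 4.43°, dipping toward ENE (azimuth ≈ 074°).

4.43°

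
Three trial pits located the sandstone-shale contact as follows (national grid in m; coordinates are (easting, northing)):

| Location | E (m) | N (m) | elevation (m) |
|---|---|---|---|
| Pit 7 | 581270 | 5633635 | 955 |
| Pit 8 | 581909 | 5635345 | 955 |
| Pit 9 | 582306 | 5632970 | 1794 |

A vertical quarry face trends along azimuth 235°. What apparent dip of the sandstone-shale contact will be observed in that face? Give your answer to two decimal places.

Two edge vectors: Pit 7→Pit 8 = (639, 1710, 0), Pit 7→Pit 9 = (1036, -665, 839).
Normal n = (Pit 7→Pit 8) × (Pit 7→Pit 9) = (1434690, -536121, -2196495).
So ∂z/∂E = −n_x/n_z = 0.65317 and ∂z/∂N = −n_y/n_z = −0.24408.
Unit vector along 235° is (sin 235°, cos 235°) = (-0.8192, -0.5736).
Slope in that direction = a·(-0.8192) + b·(-0.5736) = −0.39505.
Apparent dip = arctan|0.39505| = 21.56° (true dip is 34.9°, so apparent ≤ true as expected).

21.56°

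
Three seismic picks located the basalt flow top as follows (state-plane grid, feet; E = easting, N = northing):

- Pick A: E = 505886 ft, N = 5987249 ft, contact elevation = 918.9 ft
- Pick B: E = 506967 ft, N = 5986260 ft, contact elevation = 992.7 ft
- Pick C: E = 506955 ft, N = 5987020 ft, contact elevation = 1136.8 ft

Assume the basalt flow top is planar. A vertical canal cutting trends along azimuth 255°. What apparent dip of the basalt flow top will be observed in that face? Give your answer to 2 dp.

Let the plane be z = a·E + b·N + c.
Pick B−Pick A: 1081a − 989b = 73.8;  Pick C−Pick A: 1069a − 229b = 217.9.
Solving gives a = 0.24528, b = 0.19348.
Unit vector along 255° is (sin 255°, cos 255°) = (-0.9659, -0.2588).
Slope in that direction = a·(-0.9659) + b·(-0.2588) = −0.28700.
Apparent dip = arctan|0.28700| = 16.01° (true dip is 17.3°, so apparent ≤ true as expected).

16.01°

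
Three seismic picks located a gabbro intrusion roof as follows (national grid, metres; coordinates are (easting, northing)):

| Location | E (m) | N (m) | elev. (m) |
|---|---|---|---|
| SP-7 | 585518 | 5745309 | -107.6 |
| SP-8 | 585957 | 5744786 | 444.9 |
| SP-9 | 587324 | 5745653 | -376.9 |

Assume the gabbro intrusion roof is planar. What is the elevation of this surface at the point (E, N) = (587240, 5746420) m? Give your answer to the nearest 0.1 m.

Let the plane be z = a·E + b·N + c.
SP-8−SP-7: 439a − 523b = 552.5;  SP-9−SP-7: 1806a + 344b = −269.3.
Solving gives a = 0.044923482, b = −1.018697116.
Then c = -107.6 − a·585518 − b·5745309 = 5826318.60.
At (587240, 5746420): z = 26380.9 − 5853861.5 + 5826318.60 = -1162.0 m.

-1162.0 m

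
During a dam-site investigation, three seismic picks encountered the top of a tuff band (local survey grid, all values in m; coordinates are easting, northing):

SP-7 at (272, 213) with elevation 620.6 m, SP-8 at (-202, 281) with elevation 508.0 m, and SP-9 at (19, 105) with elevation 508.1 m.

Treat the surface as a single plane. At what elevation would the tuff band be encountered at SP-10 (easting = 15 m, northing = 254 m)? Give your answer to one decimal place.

561.0 m

Two edge vectors: SP-7→SP-8 = (-474, 68, -112.6), SP-7→SP-9 = (-253, -108, -112.5).
Normal n = (SP-7→SP-8) × (SP-7→SP-9) = (-19810.8, -24837.2, 68396).
So ∂z/∂easting = −n_x/n_z = 0.28965 and ∂z/∂northing = −n_y/n_z = 0.36314.
Intercept c from SP-7: 620.6 − 78.78 − 77.35 = 464.47.
At (15, 254): z = 4.3 + 92.2 + 464.47 = 561.0 m.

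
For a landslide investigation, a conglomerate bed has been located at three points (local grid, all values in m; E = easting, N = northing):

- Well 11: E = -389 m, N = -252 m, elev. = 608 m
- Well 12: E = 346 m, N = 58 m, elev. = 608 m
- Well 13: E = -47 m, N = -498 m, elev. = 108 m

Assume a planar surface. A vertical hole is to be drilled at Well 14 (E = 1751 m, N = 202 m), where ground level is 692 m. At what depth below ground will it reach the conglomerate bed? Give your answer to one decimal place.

658.7 m

Two edge vectors: Well 11→Well 12 = (735, 310, 0), Well 11→Well 13 = (342, -246, -500).
Normal n = (Well 11→Well 12) × (Well 11→Well 13) = (-155000, 367500, -286830).
So ∂z/∂E = −n_x/n_z = −0.540390 and ∂z/∂N = −n_y/n_z = 1.281247.
Intercept c from Well 11: 608 − 210.21 + 322.87 = 720.66.
At (1751, 202): z_contact = −946.22 + 258.81 + 720.66 = 33.25 m.
Depth below ground = 692 − 33.25 = 658.7 m.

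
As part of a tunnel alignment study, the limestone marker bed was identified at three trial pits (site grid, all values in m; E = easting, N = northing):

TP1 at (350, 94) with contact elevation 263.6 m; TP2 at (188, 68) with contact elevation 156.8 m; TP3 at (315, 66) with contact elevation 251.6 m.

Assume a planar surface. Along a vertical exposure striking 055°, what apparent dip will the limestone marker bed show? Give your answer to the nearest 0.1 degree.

Let the plane be z = a·E + b·N + c.
TP2−TP1: −162a − 26b = −106.8;  TP3−TP1: −35a − 28b = −12.
Solving gives a = 0.73867, b = −0.49476.
Unit vector along 055° is (sin 55°, cos 55°) = (0.8192, 0.5736).
Slope in that direction = a·(0.8192) + b·(0.5736) = 0.32130.
Apparent dip = arctan|0.32130| = 17.8° (true dip is 41.6°, so apparent ≤ true as expected).

17.8°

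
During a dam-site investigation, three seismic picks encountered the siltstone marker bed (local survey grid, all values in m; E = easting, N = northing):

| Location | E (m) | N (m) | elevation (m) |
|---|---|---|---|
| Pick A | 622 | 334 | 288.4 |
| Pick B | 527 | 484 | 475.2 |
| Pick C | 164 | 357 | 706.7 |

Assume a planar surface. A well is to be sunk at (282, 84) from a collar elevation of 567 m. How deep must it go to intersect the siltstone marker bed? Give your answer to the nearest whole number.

152 m

Two edge vectors: Pick A→Pick B = (-95, 150, 186.8), Pick A→Pick C = (-458, 23, 418.3).
Normal n = (Pick A→Pick B) × (Pick A→Pick C) = (58448.6, -45815.9, 66515).
So ∂z/∂E = −n_x/n_z = −0.87873 and ∂z/∂N = −n_y/n_z = 0.68881.
Intercept c from Pick A: 288.4 + 546.57 − 230.06 = 604.91.
At (282, 84): z_contact = −247.8 + 57.9 + 604.91 = 415.0 m.
Depth below ground = 567 − 415.0 = 152 m.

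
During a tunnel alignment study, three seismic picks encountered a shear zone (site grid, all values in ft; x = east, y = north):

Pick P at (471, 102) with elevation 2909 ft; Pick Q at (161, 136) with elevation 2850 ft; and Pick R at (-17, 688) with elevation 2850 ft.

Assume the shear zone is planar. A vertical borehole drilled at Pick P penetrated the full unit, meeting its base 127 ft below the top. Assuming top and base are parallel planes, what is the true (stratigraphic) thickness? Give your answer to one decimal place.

124.4 ft

Two edge vectors: Pick P→Pick Q = (-310, 34, -59), Pick P→Pick R = (-488, 586, -59).
Normal n = (Pick P→Pick Q) × (Pick P→Pick R) = (32568, 10502, -165068).
So ∂z/∂x = −n_x/n_z = 0.19730 and ∂z/∂y = −n_y/n_z = 0.06362.
|∇z| = √(a²+b²) = 0.20730, so dip δ = arctan(0.20730) = 11.71°.
True thickness = vertical thickness × cos δ = 127 × cos 11.71° = 124.4 ft.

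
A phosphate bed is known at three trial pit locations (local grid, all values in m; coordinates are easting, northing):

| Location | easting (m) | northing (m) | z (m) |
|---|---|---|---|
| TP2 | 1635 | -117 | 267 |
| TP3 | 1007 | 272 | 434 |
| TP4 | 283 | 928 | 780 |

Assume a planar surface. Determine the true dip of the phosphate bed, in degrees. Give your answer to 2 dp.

Let the plane be z = a·easting + b·northing + c.
TP3−TP2: −628a + 389b = 167;  TP4−TP2: −1352a + 1045b = 513.
Solving gives a = 0.19214, b = 0.73950.
Gradient magnitude |∇z| = √(a² + b²) = √(0.03692 + 0.54685) = 0.76405.
True dip = arctan(0.76405) = 37.38°, dipping toward SSW (azimuth ≈ 195°).

37.38°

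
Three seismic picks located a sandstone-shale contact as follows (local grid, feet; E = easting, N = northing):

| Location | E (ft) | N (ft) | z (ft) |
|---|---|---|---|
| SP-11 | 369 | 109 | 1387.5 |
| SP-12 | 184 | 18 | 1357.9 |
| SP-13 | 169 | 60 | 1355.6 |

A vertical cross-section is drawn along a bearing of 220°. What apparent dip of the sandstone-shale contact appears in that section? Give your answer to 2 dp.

5.92°

Two edge vectors: SP-11→SP-12 = (-185, -91, -29.6), SP-11→SP-13 = (-200, -49, -31.9).
Normal n = (SP-11→SP-12) × (SP-11→SP-13) = (1452.5, 18.5, -9135).
So ∂z/∂E = −n_x/n_z = 0.15900 and ∂z/∂N = −n_y/n_z = 0.00203.
Unit vector along 220° is (sin 220°, cos 220°) = (-0.6428, -0.7660).
Slope in that direction = a·(-0.6428) + b·(-0.7660) = −0.10376.
Apparent dip = arctan|0.10376| = 5.92° (true dip is 9.0°, so apparent ≤ true as expected).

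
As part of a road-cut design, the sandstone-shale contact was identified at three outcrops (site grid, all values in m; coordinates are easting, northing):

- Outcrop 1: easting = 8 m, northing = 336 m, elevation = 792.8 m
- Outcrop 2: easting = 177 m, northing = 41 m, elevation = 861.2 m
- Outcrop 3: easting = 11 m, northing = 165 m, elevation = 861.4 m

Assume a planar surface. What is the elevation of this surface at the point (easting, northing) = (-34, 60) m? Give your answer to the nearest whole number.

Let the plane be z = a·easting + b·northing + c.
Outcrop 2−Outcrop 1: 169a − 295b = 68.4;  Outcrop 3−Outcrop 1: 3a − 171b = 68.6.
Solving gives a = −0.30487, b = −0.40652.
Then c = 792.8 − a·8 − b·336 = 931.83.
At (-34, 60): z = 10.4 − 24.4 + 931.83 = 917.8 m.

918 m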